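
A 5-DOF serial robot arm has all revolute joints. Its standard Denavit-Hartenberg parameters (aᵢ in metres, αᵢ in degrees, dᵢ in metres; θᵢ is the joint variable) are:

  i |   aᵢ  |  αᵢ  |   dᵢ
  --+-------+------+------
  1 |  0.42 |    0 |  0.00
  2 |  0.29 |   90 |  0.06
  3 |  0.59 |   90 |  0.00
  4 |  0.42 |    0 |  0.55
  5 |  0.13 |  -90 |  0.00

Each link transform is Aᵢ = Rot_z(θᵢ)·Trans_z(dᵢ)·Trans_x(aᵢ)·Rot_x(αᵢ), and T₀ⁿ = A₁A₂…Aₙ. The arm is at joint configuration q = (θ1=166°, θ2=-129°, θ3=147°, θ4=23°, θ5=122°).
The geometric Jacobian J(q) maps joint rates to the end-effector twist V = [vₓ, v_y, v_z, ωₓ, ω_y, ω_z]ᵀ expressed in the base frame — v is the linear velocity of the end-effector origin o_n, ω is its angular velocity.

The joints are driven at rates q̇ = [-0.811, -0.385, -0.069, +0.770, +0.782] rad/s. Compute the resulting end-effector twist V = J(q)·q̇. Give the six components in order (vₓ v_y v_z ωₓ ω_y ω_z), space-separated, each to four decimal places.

o_n = [-0.3759, -0.1734, 0.9952]
J₁: ẑ×o_n = [0.1734, -0.3759, 0.0000], ω = ẑ
J2: z=[0.0000, 0.0000, 1.0000] o=[-0.4075, 0.1016, 0.0000] → [0.2750, 0.0317, -0.0000, 0.0000, 0.0000, 1.0000]
J3: z=[0.6018, -0.7986, 0.0000] o=[-0.1759, 0.2761, 0.0600] → [-0.7469, -0.5628, -0.4302, 0.6018, -0.7986, 0.0000]
J4: z=[0.4350, 0.3278, 0.8387] o=[-0.5711, -0.0217, 0.3813] → [0.3284, -0.1033, -0.1300, 0.4350, 0.3278, 0.8387]
J5: z=[0.4350, 0.3278, 0.8387] o=[-0.4921, -0.1676, 1.0532] → [-0.0141, 0.1227, -0.0406, 0.4350, 0.3278, 0.8387]
V = J·q̇ = [0.0469, 0.3479, -0.1022, 0.6335, 0.5638, 0.1056]

0.0469 0.3479 -0.1022 0.6335 0.5638 0.1056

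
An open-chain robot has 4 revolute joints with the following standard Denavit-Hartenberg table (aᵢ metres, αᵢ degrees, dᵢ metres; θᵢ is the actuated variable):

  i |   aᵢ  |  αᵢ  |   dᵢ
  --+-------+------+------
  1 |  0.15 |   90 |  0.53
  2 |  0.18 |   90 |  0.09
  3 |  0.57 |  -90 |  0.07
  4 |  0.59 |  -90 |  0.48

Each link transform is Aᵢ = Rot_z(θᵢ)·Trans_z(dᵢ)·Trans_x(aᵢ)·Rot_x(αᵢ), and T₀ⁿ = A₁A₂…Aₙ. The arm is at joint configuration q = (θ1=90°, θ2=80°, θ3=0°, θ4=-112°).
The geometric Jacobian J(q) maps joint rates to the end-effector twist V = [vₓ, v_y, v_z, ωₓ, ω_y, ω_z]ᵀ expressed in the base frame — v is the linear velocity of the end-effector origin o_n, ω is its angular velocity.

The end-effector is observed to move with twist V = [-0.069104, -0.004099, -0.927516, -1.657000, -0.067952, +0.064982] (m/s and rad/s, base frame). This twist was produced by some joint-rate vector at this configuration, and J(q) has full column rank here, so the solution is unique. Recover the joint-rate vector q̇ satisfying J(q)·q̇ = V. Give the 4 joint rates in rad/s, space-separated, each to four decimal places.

o_n = [0.5700, 0.8495, 0.9438]
J₁: ẑ×o_n = [-0.8495, 0.5700, 0.0000], ω = ẑ
J2: z=[1.0000, -0.0000, 0.0000] o=[0.0000, 0.1500, 0.5300] → [-0.0000, -0.4138, 0.6995, 1.0000, -0.0000, 0.0000]
J3: z=[0.0000, 0.9848, -0.1736] o=[0.0900, 0.1813, 0.7073] → [0.3490, -0.0834, -0.4727, 0.0000, 0.9848, -0.1736]
J4: z=[1.0000, -0.0000, 0.0000] o=[0.0900, 0.3492, 1.2565] → [-0.0000, 0.3127, 0.5003, 1.0000, -0.0000, 0.0000]
q̇ = J⁺·V = [0.0530, -0.6580, -0.0690, -0.9990]

0.0530 -0.6580 -0.0690 -0.9990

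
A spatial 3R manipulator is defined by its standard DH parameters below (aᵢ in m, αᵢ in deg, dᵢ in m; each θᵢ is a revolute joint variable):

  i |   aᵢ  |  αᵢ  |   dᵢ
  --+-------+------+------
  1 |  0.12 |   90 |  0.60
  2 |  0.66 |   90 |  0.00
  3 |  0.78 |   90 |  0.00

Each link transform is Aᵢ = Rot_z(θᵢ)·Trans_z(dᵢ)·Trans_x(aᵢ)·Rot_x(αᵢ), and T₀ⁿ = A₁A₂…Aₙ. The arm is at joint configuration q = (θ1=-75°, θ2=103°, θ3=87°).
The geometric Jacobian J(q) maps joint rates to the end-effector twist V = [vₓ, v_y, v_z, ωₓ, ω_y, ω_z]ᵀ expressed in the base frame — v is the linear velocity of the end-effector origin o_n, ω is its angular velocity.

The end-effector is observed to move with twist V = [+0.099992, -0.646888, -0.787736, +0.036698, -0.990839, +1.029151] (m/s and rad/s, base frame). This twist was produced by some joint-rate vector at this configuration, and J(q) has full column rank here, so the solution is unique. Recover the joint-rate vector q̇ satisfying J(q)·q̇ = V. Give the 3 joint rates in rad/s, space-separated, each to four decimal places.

o_n = [-0.7621, -0.1652, 1.2829]
J₁: ẑ×o_n = [0.1652, -0.7621, 0.0000], ω = ẑ
J2: z=[-0.9659, -0.2588, 0.0000] o=[0.0311, -0.1159, 0.6000] → [-0.1767, 0.6596, -0.1577, -0.9659, -0.2588, 0.0000]
J3: z=[0.2522, -0.9412, 0.2250] o=[-0.0074, 0.0275, 1.2431] → [0.0059, -0.1798, -0.7590, 0.2522, -0.9412, 0.2250]
q̇ = J⁺·V = [0.8060, 0.2210, 0.9920]

0.8060 0.2210 0.9920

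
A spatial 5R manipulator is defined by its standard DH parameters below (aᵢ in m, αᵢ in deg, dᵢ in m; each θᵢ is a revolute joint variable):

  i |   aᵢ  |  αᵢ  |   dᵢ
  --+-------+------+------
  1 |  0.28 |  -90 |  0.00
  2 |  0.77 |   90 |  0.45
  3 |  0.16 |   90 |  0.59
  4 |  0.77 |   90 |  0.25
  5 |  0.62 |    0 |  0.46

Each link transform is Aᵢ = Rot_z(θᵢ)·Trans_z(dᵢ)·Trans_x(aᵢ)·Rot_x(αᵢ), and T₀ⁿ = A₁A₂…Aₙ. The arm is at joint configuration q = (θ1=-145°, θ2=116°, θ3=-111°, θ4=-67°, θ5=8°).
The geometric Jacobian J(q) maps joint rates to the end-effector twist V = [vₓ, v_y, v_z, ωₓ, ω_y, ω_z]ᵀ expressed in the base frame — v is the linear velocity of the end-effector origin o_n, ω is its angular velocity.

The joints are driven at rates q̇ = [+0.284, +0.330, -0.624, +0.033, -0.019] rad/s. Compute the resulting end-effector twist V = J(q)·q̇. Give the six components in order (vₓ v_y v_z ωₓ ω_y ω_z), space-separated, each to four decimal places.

0.0349 -0.0037 0.3902 0.6273 0.0419 0.5876

o_n = [0.7133, 0.1191, 0.0580]
J₁: ẑ×o_n = [-0.1191, 0.7133, 0.0000], ω = ẑ
J2: z=[0.5736, -0.8192, 0.0000] o=[-0.2294, -0.1606, 0.0000] → [-0.0475, -0.0333, 0.9326, 0.5736, -0.8192, 0.0000]
J3: z=[-0.7362, -0.5155, -0.4384] o=[0.3052, -0.3356, -0.6921] → [-0.1874, 0.3734, -0.1244, -0.7362, -0.5155, -0.4384]
J4: z=[-0.1297, -0.5283, 0.8391] o=[-0.2354, -0.5318, -0.8992] → [-1.0519, 0.9202, 0.4168, -0.1297, -0.5283, 0.8391]
J5: z=[0.8990, -0.4196, -0.1252] o=[0.0542, -0.0955, -0.2818] → [-0.1157, -0.3880, 0.4695, 0.8990, -0.4196, -0.1252]
V = J·q̇ = [0.0349, -0.0037, 0.3902, 0.6273, 0.0419, 0.5876]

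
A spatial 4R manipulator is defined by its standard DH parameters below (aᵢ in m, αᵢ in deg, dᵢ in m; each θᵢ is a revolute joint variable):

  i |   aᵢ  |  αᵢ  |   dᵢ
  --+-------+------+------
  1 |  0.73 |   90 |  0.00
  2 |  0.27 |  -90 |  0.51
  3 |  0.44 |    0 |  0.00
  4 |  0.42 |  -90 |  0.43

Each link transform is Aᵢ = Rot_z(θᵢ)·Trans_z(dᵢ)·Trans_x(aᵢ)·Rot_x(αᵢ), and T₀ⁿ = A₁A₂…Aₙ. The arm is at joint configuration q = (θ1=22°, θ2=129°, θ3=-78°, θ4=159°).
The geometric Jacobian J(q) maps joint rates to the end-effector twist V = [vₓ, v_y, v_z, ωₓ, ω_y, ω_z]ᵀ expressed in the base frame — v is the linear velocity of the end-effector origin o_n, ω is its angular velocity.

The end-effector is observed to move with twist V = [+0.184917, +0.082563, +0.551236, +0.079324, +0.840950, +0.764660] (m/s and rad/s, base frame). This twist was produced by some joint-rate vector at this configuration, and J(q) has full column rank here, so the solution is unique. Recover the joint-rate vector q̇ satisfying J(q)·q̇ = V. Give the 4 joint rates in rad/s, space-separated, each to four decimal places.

o_n = [0.3146, -0.4397, 0.0614]
J₁: ẑ×o_n = [0.4397, 0.3146, -0.0000], ω = ẑ
J2: z=[0.3746, -0.9272, 0.0000] o=[0.6768, 0.2735, 0.0000] → [-0.0569, -0.0230, -0.6030, 0.3746, -0.9272, 0.0000]
J3: z=[-0.7206, -0.2911, -0.6293] o=[0.7103, -0.2631, 0.2098] → [-0.0680, 0.1421, 0.0121, -0.7206, -0.2911, -0.6293]
J4: z=[-0.7206, -0.2911, -0.6293] o=[0.8182, -0.6837, 0.2809] → [0.2174, 0.1587, -0.3224, -0.7206, -0.2911, -0.6293]
q̇ = J⁺·V = [0.4500, -0.7500, -0.1860, -0.3140]

0.4500 -0.7500 -0.1860 -0.3140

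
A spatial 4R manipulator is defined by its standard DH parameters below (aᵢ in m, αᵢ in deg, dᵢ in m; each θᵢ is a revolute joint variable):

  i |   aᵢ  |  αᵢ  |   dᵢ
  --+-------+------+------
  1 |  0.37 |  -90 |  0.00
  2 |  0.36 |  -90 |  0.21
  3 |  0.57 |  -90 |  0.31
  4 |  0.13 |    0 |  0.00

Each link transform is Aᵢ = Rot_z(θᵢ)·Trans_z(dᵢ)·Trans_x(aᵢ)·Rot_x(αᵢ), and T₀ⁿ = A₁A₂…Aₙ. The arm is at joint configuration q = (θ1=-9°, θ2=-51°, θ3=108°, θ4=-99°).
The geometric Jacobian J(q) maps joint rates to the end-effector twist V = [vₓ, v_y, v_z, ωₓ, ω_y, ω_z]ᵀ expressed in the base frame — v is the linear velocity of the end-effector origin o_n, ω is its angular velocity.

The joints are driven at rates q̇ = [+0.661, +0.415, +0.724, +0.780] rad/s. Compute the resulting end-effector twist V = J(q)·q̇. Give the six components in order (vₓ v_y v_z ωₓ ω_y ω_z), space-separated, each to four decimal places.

-0.0004 0.5839 -0.5192 0.1973 0.6330 -0.3711

o_n = [0.7712, -0.4388, -0.1281]
J₁: ẑ×o_n = [0.4388, 0.7712, -0.0000], ω = ẑ
J2: z=[0.1564, 0.9877, 0.0000] o=[0.3654, -0.0579, 0.0000] → [-0.1265, 0.0200, -0.4604, 0.1564, 0.9877, 0.0000]
J3: z=[0.7676, -0.1216, -0.6293] o=[0.6221, 0.1141, 0.2798] → [-0.2984, 0.2192, -0.4063, 0.7676, -0.1216, -0.6293]
J4: z=[-0.5428, 0.3988, -0.7391] o=[0.6657, -0.4417, -0.0522] → [-0.0282, -0.1192, -0.0436, -0.5428, 0.3988, -0.7391]
V = J·q̇ = [-0.0004, 0.5839, -0.5192, 0.1973, 0.6330, -0.3711]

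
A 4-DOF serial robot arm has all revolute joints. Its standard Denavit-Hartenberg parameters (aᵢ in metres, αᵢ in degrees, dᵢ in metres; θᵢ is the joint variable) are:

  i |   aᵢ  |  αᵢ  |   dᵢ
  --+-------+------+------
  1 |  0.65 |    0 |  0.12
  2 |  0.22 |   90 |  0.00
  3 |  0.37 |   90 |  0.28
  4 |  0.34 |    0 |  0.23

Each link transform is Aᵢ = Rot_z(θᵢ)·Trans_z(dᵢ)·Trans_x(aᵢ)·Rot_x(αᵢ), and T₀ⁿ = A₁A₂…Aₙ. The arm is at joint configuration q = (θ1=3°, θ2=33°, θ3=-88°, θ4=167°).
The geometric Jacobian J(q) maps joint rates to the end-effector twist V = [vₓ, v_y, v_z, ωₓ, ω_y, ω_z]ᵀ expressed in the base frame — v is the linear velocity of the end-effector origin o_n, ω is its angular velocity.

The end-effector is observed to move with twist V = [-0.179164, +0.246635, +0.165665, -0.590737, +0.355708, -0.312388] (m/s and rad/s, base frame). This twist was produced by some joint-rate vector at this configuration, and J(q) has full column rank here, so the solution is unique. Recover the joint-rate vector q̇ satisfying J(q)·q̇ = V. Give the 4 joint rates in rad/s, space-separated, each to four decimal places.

o_n = [0.8518, -0.2594, 0.0733]
J₁: ẑ×o_n = [0.2594, 0.8518, -0.0000], ω = ẑ
J2: z=[0.0000, 0.0000, 1.0000] o=[0.6491, 0.0340, 0.1200] → [0.2934, 0.2027, -0.0000, 0.0000, 0.0000, 1.0000]
J3: z=[0.5878, -0.8090, 0.0000] o=[0.8271, 0.1633, 0.1200] → [0.0378, 0.0275, -0.2285, 0.5878, -0.8090, 0.0000]
J4: z=[-0.8085, -0.5874, -0.0349] o=[1.0021, -0.0556, -0.2498] → [-0.1969, 0.2664, 0.0764, -0.8085, -0.5874, -0.0349]
q̇ = J⁺·V = [0.3910, -0.6940, -0.6350, 0.2690]

0.3910 -0.6940 -0.6350 0.2690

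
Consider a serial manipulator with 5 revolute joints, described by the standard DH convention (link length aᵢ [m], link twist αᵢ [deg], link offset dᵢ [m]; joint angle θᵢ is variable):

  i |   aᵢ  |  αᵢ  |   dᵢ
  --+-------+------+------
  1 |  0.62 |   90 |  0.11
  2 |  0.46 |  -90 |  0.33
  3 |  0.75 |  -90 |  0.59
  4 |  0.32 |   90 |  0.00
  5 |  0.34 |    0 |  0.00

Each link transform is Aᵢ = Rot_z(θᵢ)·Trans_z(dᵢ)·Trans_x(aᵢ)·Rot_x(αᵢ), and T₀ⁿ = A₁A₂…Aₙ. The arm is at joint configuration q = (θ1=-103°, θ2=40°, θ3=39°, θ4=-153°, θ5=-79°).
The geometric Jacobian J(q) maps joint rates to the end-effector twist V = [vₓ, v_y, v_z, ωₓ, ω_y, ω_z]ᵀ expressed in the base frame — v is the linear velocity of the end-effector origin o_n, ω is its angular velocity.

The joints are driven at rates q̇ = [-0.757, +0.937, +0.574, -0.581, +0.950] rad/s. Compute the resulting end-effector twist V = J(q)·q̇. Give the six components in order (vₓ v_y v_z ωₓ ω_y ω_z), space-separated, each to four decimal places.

o_n = [-0.5235, -0.7865, 1.3299]
J₁: ẑ×o_n = [0.7865, -0.5235, 0.0000], ω = ẑ
J2: z=[-0.9744, 0.2250, 0.0000] o=[-0.1395, -0.6041, 0.1100] → [0.2744, 1.1886, 0.2641, -0.9744, 0.2250, 0.0000]
J3: z=[0.1446, 0.6263, 0.7660] o=[-0.5403, -0.8732, 0.4057] → [0.5124, -0.1208, 0.0021, 0.1446, 0.6263, 0.7660]
J4: z=[0.8657, 0.2949, -0.4045] o=[-0.0955, -1.0449, 1.2323] → [0.1333, 0.0887, 0.3500, 0.8657, 0.2949, -0.4045]
J5: z=[-0.3464, -0.2304, -0.9093] o=[-0.2112, -0.7482, 1.2012] → [-0.0645, 0.3286, -0.0587, -0.3464, -0.2304, -0.9093]
V = J·q̇ = [-0.1828, 1.7014, -0.0105, -1.6620, 0.1800, -0.9461]

-0.1828 1.7014 -0.0105 -1.6620 0.1800 -0.9461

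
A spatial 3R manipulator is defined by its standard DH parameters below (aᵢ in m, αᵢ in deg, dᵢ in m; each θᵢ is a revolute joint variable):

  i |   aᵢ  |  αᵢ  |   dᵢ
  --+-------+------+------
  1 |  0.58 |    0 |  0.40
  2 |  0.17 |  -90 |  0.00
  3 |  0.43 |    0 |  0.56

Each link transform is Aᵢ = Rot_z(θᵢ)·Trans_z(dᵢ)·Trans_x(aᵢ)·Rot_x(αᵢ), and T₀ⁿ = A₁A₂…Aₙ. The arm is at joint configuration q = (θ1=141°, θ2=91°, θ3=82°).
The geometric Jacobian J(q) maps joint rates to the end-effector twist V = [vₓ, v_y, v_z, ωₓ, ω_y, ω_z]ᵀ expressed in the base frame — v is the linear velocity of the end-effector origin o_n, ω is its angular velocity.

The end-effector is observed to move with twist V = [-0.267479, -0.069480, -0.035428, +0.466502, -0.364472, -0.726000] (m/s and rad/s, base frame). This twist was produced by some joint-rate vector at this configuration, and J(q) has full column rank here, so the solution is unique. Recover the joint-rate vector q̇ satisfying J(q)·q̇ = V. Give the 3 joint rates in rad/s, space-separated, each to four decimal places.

0.1120 -0.8380 0.5920

o_n = [-0.1510, -0.1609, -0.0258]
J₁: ẑ×o_n = [0.1609, -0.1510, 0.0000], ω = ẑ
J2: z=[0.0000, 0.0000, 1.0000] o=[-0.4507, 0.3650, 0.4000] → [0.5259, 0.2998, -0.0000, 0.0000, 0.0000, 1.0000]
J3: z=[0.7880, -0.6157, 0.0000] o=[-0.5554, 0.2310, 0.4000] → [0.2622, 0.3355, -0.0598, 0.7880, -0.6157, 0.0000]
q̇ = J⁺·V = [0.1120, -0.8380, 0.5920]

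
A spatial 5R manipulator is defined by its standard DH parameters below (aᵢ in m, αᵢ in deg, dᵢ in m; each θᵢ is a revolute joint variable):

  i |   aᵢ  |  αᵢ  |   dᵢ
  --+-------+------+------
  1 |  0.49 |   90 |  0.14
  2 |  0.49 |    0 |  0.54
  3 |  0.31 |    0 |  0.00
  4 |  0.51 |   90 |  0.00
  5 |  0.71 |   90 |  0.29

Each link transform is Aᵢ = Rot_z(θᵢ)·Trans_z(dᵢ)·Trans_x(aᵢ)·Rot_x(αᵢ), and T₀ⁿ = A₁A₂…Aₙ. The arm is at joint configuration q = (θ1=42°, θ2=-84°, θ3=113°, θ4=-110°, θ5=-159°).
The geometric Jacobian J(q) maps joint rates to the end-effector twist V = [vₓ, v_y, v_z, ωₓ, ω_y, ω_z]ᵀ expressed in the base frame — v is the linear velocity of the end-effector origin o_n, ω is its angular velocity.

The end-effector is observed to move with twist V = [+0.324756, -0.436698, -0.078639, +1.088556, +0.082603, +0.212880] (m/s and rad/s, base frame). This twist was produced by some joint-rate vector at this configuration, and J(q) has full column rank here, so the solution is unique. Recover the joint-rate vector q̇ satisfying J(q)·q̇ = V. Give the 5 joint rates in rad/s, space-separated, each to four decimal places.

o_n = [0.5641, 0.1237, -0.0914]
J₁: ẑ×o_n = [-0.1237, 0.5641, 0.0000], ω = ẑ
J2: z=[0.6691, -0.7431, 0.0000] o=[0.3641, 0.3279, 0.1400] → [0.1720, 0.1549, 0.0120, 0.6691, -0.7431, 0.0000]
J3: z=[0.6691, -0.7431, 0.0000] o=[0.7635, -0.0392, -0.3473] → [-0.1902, -0.1712, -0.0392, 0.6691, -0.7431, 0.0000]
J4: z=[0.6691, -0.7431, 0.0000] o=[0.9650, 0.1423, -0.1970] → [-0.0785, -0.0707, -0.3103, 0.6691, -0.7431, 0.0000]
J5: z=[-0.7340, -0.6609, -0.1564] o=[1.0243, 0.1957, -0.7007] → [-0.4139, 0.5192, -0.2513, -0.7340, -0.6609, -0.1564]
q̇ = J⁺·V = [0.0760, -0.0350, -0.2960, 0.9980, -0.8750]

0.0760 -0.0350 -0.2960 0.9980 -0.8750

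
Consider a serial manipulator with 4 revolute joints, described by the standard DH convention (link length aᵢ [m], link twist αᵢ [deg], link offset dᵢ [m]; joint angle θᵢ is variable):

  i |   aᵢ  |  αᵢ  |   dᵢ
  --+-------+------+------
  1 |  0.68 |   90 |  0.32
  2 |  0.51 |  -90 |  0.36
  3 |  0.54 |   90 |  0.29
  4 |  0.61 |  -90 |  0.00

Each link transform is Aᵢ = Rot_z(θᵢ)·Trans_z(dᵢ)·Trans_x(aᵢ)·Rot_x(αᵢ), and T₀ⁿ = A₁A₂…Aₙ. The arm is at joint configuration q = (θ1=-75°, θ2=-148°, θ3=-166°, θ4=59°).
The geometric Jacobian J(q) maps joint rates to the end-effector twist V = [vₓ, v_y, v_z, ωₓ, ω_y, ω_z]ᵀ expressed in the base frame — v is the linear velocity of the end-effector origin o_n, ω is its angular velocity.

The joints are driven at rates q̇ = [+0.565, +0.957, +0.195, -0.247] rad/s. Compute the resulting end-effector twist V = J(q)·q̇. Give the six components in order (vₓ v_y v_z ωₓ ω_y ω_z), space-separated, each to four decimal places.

0.7872 -0.6682 0.7818 -1.1423 -0.3606 0.3680

o_n = [-0.1899, -1.4807, -0.2004]
J₁: ẑ×o_n = [1.4807, -0.1899, 0.0000], ω = ẑ
J2: z=[-0.9659, -0.2588, 0.0000] o=[0.1760, -0.6568, 0.3200] → [0.1347, -0.5027, 0.7011, -0.9659, -0.2588, 0.0000]
J3: z=[0.1372, -0.5119, -0.8480] o=[-0.2837, -0.3322, 0.0497] → [-0.8459, -0.0452, -0.1095, 0.1372, -0.5119, -0.8480]
J4: z=[0.9903, 0.0530, 0.1282] o=[-0.2551, -0.9437, 0.0815] → [0.0539, 0.2875, -0.5353, 0.9903, 0.0530, 0.1282]
V = J·q̇ = [0.7872, -0.6682, 0.7818, -1.1423, -0.3606, 0.3680]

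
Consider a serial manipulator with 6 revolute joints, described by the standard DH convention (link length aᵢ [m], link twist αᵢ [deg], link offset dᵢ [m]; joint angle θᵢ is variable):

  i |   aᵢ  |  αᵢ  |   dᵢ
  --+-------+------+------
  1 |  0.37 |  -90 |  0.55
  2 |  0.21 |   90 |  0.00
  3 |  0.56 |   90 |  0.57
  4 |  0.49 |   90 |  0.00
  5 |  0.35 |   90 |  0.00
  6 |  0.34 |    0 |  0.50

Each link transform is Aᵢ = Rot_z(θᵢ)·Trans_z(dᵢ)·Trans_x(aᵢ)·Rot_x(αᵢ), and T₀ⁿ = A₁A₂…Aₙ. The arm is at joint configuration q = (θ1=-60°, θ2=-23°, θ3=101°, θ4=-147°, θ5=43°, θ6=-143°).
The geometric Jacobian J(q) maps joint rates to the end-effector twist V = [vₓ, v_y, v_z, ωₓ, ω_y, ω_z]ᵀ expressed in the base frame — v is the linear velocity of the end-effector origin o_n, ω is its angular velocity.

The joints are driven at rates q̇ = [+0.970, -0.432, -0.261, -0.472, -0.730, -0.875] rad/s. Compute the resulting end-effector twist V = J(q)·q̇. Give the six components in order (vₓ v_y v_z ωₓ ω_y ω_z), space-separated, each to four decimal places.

-0.0821 0.5021 0.4587 0.5212 0.0605 0.4628

o_n = [0.0496, -0.3496, 0.4391]
J₁: ẑ×o_n = [0.3496, 0.0496, -0.0000], ω = ẑ
J2: z=[0.8660, 0.5000, 0.0000] o=[0.1850, -0.3204, 0.5500] → [-0.0554, 0.0960, 0.0424, 0.8660, 0.5000, 0.0000]
J3: z=[-0.1954, 0.3384, 0.9205] o=[0.2817, -0.4878, 0.6321] → [-0.1925, -0.2513, 0.0515, -0.1954, 0.3384, 0.9205]
J4: z=[0.6170, -0.6871, 0.3836] o=[0.5972, 0.0651, 1.1150] → [0.6234, 0.2070, -0.6321, 0.6170, -0.6871, 0.3836]
J5: z=[-0.5790, -0.0664, 0.8126] o=[0.3361, -0.2894, 0.9000] → [0.0795, -0.4996, 0.0158, -0.5790, -0.0664, 0.8126]
J6: z=[-0.8147, 0.0091, -0.5798] o=[0.3469, -0.6386, 0.8792] → [0.1636, -0.1861, -0.2328, -0.8147, 0.0091, -0.5798]
V = J·q̇ = [-0.0821, 0.5021, 0.4587, 0.5212, 0.0605, 0.4628]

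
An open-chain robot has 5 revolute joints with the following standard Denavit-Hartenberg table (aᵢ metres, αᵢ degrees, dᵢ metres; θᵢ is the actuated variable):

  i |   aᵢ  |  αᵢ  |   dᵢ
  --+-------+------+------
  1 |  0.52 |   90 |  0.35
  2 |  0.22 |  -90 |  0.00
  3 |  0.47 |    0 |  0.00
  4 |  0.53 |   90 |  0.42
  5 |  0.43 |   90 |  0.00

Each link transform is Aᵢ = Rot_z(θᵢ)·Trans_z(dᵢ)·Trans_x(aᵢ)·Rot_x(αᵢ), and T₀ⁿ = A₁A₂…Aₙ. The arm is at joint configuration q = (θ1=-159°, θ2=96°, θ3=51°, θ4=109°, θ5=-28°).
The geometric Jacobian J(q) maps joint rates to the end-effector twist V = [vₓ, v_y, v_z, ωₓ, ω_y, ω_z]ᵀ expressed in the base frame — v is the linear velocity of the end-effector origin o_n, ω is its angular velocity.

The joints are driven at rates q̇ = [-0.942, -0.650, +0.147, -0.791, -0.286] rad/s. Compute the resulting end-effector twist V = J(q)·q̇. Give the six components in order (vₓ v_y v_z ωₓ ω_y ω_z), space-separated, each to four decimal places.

o_n = [-0.0736, -0.7528, -0.0100]
J₁: ẑ×o_n = [0.7528, -0.0736, 0.0000], ω = ẑ
J2: z=[-0.3584, 0.9336, 0.0000] o=[-0.4855, -0.1864, 0.3500] → [-0.3361, -0.1290, -0.1815, -0.3584, 0.9336, 0.0000]
J3: z=[0.9285, 0.3564, -0.1045] o=[-0.4640, -0.1781, 0.5688] → [-0.2663, 0.4966, -0.6727, 0.9285, 0.3564, -0.1045]
J4: z=[0.9285, 0.3564, -0.1045] o=[-0.3042, -0.5080, 0.8630] → [-0.3367, 0.7864, -0.3094, 0.9285, 0.3564, -0.1045]
J5: z=[0.3701, -0.8645, 0.3401] o=[0.1021, -0.5462, 0.3237] → [0.3587, 0.0638, -0.2283, 0.3701, -0.8645, 0.3401]
V = J·q̇ = [-0.3661, -0.4141, 0.3291, -0.4709, -0.5891, -0.9720]

-0.3661 -0.4141 0.3291 -0.4709 -0.5891 -0.9720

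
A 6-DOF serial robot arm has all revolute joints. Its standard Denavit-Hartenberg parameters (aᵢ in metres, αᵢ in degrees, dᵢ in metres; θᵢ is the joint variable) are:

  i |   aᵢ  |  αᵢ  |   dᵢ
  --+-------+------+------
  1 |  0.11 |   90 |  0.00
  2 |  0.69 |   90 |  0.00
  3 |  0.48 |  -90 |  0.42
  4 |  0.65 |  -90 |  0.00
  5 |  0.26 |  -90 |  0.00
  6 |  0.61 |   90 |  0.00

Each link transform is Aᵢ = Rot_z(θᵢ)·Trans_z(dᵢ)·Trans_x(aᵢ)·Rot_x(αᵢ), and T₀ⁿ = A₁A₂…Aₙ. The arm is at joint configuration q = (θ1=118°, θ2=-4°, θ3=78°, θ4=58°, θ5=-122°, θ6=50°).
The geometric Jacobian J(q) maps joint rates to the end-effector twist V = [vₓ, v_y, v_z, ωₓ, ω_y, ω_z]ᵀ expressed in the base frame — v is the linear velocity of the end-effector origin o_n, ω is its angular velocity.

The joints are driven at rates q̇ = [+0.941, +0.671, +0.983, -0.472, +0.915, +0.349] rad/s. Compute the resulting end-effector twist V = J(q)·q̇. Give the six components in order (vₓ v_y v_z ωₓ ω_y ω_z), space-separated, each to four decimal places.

o_n = [0.7886, 0.9237, -0.4339]
J₁: ẑ×o_n = [-0.9237, 0.7886, 0.0000], ω = ẑ
J2: z=[0.8829, 0.4695, 0.0000] o=[-0.0516, 0.0971, 0.0000] → [-0.2037, 0.3831, 0.3354, 0.8829, 0.4695, 0.0000]
J3: z=[0.0327, -0.0616, -0.9976] o=[-0.3748, 0.7049, -0.0481] → [0.2420, -1.1479, 0.0788, 0.0327, -0.0616, -0.9976]
J4: z=[0.6417, -0.7639, 0.0682] o=[0.0068, 0.9873, -0.4741] → [-0.0263, 0.0276, 0.5564, 0.6417, -0.7639, 0.0682]
J5: z=[-0.6672, -0.5121, 0.5409] o=[0.2527, 1.2425, 0.0708] → [0.4309, -0.0469, 0.4872, -0.6672, -0.5121, 0.5409]
J6: z=[0.6608, -0.0719, 0.7471] o=[0.3420, 1.0200, -0.0296] → [0.1010, 0.6008, -0.0316, 0.6608, -0.0719, 0.7471]
V = J·q̇ = [-0.3260, 0.0245, 0.4746, -0.0581, 0.1214, 0.6839]

-0.3260 0.0245 0.4746 -0.0581 0.1214 0.6839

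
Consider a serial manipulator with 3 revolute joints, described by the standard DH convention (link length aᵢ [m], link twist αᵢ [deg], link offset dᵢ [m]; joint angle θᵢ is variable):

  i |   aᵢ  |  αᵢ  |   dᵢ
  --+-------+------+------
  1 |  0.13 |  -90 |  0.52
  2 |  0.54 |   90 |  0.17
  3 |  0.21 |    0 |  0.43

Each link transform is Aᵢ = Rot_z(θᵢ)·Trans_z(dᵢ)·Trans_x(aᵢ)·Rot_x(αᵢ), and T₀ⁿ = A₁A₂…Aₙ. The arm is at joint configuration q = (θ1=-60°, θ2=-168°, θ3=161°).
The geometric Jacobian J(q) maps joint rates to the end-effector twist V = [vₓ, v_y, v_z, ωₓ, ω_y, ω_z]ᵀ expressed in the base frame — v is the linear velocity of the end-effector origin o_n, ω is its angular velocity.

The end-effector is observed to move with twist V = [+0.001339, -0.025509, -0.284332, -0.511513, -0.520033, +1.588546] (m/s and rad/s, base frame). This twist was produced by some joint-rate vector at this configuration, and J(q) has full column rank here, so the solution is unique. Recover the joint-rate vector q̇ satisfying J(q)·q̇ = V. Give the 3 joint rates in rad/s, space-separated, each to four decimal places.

0.6730 -0.7030 -0.9360

o_n = [0.0597, 0.3733, 0.1704]
J₁: ẑ×o_n = [-0.3733, 0.0597, 0.0000], ω = ẑ
J2: z=[0.8660, 0.5000, 0.0000] o=[0.0650, -0.1126, 0.5200] → [-0.1748, 0.3028, 0.4234, 0.8660, 0.5000, 0.0000]
J3: z=[-0.1040, 0.1801, -0.9781] o=[-0.0519, 0.4299, 0.6323] → [-0.1385, -0.1572, -0.0142, -0.1040, 0.1801, -0.9781]
q̇ = J⁺·V = [0.6730, -0.7030, -0.9360]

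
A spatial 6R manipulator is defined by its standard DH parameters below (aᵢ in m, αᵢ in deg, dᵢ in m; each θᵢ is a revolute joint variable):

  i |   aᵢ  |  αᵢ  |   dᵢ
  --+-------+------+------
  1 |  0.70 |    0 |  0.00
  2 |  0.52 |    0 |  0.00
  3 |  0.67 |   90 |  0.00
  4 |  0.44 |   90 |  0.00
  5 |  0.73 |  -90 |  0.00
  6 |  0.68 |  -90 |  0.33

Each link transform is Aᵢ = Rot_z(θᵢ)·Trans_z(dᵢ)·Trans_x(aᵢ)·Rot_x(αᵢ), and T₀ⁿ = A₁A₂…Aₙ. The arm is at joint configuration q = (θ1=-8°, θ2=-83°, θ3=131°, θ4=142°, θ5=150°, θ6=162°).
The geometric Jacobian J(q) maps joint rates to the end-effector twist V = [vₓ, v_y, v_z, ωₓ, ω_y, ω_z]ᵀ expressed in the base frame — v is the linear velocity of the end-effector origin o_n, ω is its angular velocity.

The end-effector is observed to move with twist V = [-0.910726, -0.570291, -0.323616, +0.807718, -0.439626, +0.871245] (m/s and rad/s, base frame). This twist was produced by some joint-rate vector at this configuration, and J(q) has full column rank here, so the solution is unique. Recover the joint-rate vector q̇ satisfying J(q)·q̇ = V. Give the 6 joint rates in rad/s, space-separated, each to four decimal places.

o_n = [0.8189, -0.1856, -0.0407]
J₁: ẑ×o_n = [0.1856, 0.8189, -0.0000], ω = ẑ
J2: z=[0.0000, 0.0000, 1.0000] o=[0.6932, -0.0974, 0.0000] → [0.0881, 0.1257, -0.0000, 0.0000, 0.0000, 1.0000]
J3: z=[0.0000, 0.0000, 1.0000] o=[0.6841, -0.6173, 0.0000] → [-0.4318, 0.1347, 0.0000, 0.0000, 0.0000, 1.0000]
J4: z=[0.6428, -0.7660, 0.0000] o=[1.1974, -0.1867, 0.0000] → [0.0312, 0.0262, -0.2892, 0.6428, -0.7660, 0.0000]
J5: z=[0.4716, 0.3957, 0.7880] o=[0.9318, -0.4095, 0.2709] → [-0.2998, 0.0580, 0.1503, 0.4716, 0.3957, 0.7880]
J6: z=[-0.2548, 0.9167, -0.3078] o=[1.5480, -0.3689, -0.1183] → [0.1276, 0.2442, 0.6217, -0.2548, 0.9167, -0.3078]
q̇ = J⁺·V = [-0.7180, -0.2740, 0.9660, 0.3580, 0.9140, -0.5750]

-0.7180 -0.2740 0.9660 0.3580 0.9140 -0.5750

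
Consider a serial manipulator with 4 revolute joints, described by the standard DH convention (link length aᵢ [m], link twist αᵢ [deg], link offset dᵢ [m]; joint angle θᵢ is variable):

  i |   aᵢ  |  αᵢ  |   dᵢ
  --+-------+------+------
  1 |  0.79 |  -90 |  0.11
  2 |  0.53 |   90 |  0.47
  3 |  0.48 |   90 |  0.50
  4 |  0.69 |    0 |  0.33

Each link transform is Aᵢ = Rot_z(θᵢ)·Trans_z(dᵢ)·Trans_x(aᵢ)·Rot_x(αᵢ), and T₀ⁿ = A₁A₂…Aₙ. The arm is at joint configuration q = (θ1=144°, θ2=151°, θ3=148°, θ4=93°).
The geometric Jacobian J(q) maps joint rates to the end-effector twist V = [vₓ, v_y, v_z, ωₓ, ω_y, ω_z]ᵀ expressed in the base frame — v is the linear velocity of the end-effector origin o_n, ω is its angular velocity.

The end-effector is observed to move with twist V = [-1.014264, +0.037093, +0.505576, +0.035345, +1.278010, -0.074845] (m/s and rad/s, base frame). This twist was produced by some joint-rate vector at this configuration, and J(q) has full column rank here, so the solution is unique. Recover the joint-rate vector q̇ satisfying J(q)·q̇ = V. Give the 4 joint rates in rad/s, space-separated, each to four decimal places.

o_n = [-1.4521, -0.1626, -1.0892]
J₁: ẑ×o_n = [0.1626, -1.4521, 0.0000], ω = ẑ
J2: z=[-0.5878, -0.8090, 0.0000] o=[-0.6391, 0.4644, 0.1100] → [0.9702, -0.7049, -0.2892, -0.5878, -0.8090, 0.0000]
J3: z=[-0.3922, 0.2850, -0.8746] o=[-0.5404, -0.1884, -0.1469] → [-0.2460, 0.4279, 0.2497, -0.3922, 0.2850, -0.8746]
J4: z=[-0.1235, -0.9585, -0.2569] o=[-1.1740, -0.0424, -0.3869] → [0.6423, -0.0153, -0.2517, -0.1235, -0.9585, -0.2569]
q̇ = J⁺·V = [0.4210, -0.4280, 0.7840, -0.7390]

0.4210 -0.4280 0.7840 -0.7390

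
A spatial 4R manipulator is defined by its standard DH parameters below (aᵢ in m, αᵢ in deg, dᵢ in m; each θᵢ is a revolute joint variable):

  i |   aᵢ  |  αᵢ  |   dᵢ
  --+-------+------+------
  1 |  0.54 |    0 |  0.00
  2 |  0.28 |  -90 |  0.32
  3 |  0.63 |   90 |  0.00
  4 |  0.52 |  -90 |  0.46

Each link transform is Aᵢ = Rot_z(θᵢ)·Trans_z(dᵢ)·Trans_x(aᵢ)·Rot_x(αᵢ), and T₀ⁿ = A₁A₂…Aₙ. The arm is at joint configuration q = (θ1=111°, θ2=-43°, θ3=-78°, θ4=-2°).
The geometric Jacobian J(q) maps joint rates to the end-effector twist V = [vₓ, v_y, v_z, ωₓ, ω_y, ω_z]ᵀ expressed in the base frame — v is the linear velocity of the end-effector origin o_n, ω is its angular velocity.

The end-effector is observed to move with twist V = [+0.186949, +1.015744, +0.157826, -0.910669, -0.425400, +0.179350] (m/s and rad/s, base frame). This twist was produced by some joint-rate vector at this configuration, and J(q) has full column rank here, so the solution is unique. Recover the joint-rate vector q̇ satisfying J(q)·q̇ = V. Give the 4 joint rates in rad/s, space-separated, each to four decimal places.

-0.4690 0.4920 0.6850 0.7520

o_n = [-0.1508, 0.5614, 1.5402]
J₁: ẑ×o_n = [-0.5614, -0.1508, 0.0000], ω = ẑ
J2: z=[0.0000, 0.0000, 1.0000] o=[-0.1935, 0.5041, 0.0000] → [-0.0573, 0.0427, 0.0000, 0.0000, 0.0000, 1.0000]
J3: z=[-0.9272, 0.3746, 0.0000] o=[-0.0886, 0.7637, 0.3200] → [0.4571, 1.1313, 0.2109, -0.9272, 0.3746, 0.0000]
J4: z=[-0.3664, -0.9069, 0.2079] o=[-0.0396, 0.8852, 0.9362] → [-0.4804, 0.1982, 0.0178, -0.3664, -0.9069, 0.2079]
q̇ = J⁺·V = [-0.4690, 0.4920, 0.6850, 0.7520]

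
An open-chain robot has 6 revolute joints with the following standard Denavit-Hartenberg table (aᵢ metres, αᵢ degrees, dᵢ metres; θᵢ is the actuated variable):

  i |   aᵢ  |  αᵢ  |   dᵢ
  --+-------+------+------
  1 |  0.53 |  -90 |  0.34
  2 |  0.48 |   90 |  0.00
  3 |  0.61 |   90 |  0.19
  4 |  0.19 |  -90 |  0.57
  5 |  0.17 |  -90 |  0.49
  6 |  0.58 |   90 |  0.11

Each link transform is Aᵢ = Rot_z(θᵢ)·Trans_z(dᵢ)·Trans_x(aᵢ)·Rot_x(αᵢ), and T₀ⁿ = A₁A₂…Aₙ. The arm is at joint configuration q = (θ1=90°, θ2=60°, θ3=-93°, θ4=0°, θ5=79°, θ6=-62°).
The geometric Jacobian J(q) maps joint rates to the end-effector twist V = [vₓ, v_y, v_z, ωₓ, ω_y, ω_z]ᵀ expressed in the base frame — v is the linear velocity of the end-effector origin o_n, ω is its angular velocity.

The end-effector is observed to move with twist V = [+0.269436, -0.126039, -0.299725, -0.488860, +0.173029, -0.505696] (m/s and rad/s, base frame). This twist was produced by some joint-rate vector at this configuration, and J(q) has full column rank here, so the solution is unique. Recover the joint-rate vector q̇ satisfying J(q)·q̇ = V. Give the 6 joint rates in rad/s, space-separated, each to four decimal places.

o_n = [0.7693, 1.7247, 0.6549]
J₁: ẑ×o_n = [-1.7247, 0.7693, 0.0000], ω = ẑ
J2: z=[-1.0000, 0.0000, 0.0000] o=[0.0000, 0.5300, 0.3400] → [-0.0000, 0.3149, -1.1947, -1.0000, 0.0000, 0.0000]
J3: z=[0.0000, 0.8660, 0.5000] o=[0.0000, 0.7700, -0.0757] → [0.1553, 0.3847, -0.6663, 0.0000, 0.8660, 0.5000]
J4: z=[-0.0523, -0.4993, 0.8648] o=[0.6092, 0.9186, 0.0470] → [-1.0007, 0.1703, 0.0378, -0.0523, -0.4993, 0.8648]
J5: z=[0.0000, 0.8660, 0.5000] o=[0.7691, 0.6290, 0.5485] → [-0.4558, 0.0001, -0.0002, 0.0000, 0.8660, 0.5000]
J6: z=[-0.9703, 0.1210, -0.2095] o=[0.8102, 1.1358, 0.6507] → [0.1239, 0.0126, -0.5665, -0.9703, 0.1210, -0.2095]
q̇ = J⁺·V = [-0.0080, 0.5150, -0.5040, -0.5180, 0.4050, 0.0010]

-0.0080 0.5150 -0.5040 -0.5180 0.4050 0.0010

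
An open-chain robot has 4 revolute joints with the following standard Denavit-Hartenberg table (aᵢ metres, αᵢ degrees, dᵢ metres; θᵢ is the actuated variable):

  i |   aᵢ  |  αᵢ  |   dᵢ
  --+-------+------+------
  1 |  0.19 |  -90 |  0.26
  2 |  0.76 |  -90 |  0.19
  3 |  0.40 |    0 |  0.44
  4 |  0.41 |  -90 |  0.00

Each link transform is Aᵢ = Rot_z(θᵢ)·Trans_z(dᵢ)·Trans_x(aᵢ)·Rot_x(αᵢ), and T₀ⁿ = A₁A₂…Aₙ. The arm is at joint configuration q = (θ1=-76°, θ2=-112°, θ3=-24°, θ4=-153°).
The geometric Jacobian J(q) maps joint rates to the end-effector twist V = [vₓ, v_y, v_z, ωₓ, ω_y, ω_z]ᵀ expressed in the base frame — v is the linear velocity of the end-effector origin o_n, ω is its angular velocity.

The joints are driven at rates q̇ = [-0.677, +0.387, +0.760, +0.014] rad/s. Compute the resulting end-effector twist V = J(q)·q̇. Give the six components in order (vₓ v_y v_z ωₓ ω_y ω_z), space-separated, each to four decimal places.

o_n = [0.4428, -0.2294, 1.0887]
J₁: ẑ×o_n = [0.2294, 0.4428, -0.0000], ω = ẑ
J2: z=[0.9703, 0.2419, 0.0000] o=[0.0460, -0.1844, 0.2600] → [0.2005, -0.8041, -0.1398, 0.9703, 0.2419, 0.0000]
J3: z=[0.2243, -0.8996, 0.3746] o=[0.1614, 0.1379, 0.9647] → [0.0260, 0.0776, 0.1707, 0.2243, -0.8996, 0.3746]
J4: z=[0.2243, -0.8996, 0.3746] o=[0.3849, -0.0858, 1.4683] → [0.3953, 0.1069, 0.0199, 0.2243, -0.8996, 0.3746]
V = J·q̇ = [-0.0524, -0.5505, 0.0760, 0.5491, -0.6027, -0.3871]

-0.0524 -0.5505 0.0760 0.5491 -0.6027 -0.3871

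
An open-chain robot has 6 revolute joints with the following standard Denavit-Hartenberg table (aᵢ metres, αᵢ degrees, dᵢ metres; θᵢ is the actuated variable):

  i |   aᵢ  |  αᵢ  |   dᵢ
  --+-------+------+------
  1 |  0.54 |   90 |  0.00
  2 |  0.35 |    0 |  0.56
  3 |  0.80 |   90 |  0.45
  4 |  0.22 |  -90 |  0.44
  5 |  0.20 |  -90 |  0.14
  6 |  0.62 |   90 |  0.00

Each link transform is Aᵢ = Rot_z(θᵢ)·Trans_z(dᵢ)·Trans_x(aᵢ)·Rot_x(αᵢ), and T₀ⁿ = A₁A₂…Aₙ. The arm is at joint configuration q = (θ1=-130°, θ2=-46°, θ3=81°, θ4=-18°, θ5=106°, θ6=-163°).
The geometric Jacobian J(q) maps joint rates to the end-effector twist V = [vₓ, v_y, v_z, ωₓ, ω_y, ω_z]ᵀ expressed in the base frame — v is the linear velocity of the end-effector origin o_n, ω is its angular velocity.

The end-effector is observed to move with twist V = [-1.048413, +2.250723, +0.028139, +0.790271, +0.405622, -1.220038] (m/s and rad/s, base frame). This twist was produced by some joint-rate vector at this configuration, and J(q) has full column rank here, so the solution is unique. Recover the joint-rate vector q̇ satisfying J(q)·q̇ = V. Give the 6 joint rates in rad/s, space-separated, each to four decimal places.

-0.8400 0.1200 -0.1530 -0.3730 -0.5710 0.7790

o_n = [-2.3728, -0.9390, -0.2267]
J₁: ẑ×o_n = [0.9390, -2.3728, 0.0000], ω = ẑ
J2: z=[-0.7660, 0.6428, 0.0000] o=[-0.3471, -0.4137, 0.0000] → [-0.1457, -0.1737, 1.7045, -0.7660, 0.6428, 0.0000]
J3: z=[-0.7660, 0.6428, 0.0000] o=[-0.9324, -0.2400, -0.2518] → [0.0161, 0.0192, 1.4614, -0.7660, 0.6428, 0.0000]
J4: z=[-0.3687, -0.4394, -0.8192] o=[-1.6983, -0.4527, 0.2071] → [-0.2078, 0.3926, -0.1171, -0.3687, -0.4394, -0.8192]
J5: z=[-0.8913, 0.4174, 0.1772] o=[-1.9186, -0.8210, -0.0333] → [-0.0598, -0.2528, 0.2947, -0.8913, 0.4174, 0.1772]
J6: z=[0.1522, 0.6435, -0.7502] o=[-1.9580, -0.6343, 0.1189] → [-0.4510, 0.3638, 0.2206, 0.1522, 0.6435, -0.7502]
q̇ = J⁺·V = [-0.8400, 0.1200, -0.1530, -0.3730, -0.5710, 0.7790]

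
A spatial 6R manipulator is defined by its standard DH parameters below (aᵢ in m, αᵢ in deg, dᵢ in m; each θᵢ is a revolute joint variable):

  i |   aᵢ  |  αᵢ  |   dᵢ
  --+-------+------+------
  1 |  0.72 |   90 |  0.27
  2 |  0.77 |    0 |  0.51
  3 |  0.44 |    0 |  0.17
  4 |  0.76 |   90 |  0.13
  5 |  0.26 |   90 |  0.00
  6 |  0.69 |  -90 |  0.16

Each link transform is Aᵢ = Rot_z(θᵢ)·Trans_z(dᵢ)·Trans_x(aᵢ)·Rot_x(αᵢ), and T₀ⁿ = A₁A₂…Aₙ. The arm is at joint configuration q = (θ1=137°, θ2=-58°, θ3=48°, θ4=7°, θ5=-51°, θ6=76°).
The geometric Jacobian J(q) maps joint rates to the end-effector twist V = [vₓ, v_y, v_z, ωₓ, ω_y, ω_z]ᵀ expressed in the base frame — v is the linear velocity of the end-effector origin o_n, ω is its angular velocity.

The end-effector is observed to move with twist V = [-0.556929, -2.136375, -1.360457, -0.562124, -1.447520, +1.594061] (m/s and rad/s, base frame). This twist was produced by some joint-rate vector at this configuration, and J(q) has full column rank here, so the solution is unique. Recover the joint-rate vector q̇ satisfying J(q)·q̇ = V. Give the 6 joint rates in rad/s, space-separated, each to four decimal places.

0.9300 -0.0590 -0.8970 0.0080 -0.6330 0.7850

o_n = [-1.5193, 1.9330, -1.1753]
J₁: ẑ×o_n = [-1.9330, -1.5193, 0.0000], ω = ẑ
J2: z=[0.6820, 0.7314, 0.0000] o=[-0.5266, 0.4910, 0.2700] → [-1.0570, 0.9857, 1.7094, 0.6820, 0.7314, 0.0000]
J3: z=[0.6820, 0.7314, 0.0000] o=[-0.4772, 1.1423, -0.3830] → [-0.5795, 0.5404, 1.3014, 0.6820, 0.7314, 0.0000]
J4: z=[0.6820, 0.7314, 0.0000] o=[-0.6781, 1.5622, -0.4594] → [-0.5236, 0.4883, 0.8681, 0.6820, 0.7314, 0.0000]
J5: z=[0.0383, -0.0357, -0.9986] o=[-1.1445, 2.1748, -0.4992] → [-0.2174, 0.4001, -0.0226, 0.0383, -0.0357, -0.9986]
J6: z=[0.1384, -0.9895, 0.0407] o=[-1.4019, 2.1385, -0.5077] → [0.6690, 0.0876, -0.1446, 0.1384, -0.9895, 0.0407]
q̇ = J⁺·V = [0.9300, -0.0590, -0.8970, 0.0080, -0.6330, 0.7850]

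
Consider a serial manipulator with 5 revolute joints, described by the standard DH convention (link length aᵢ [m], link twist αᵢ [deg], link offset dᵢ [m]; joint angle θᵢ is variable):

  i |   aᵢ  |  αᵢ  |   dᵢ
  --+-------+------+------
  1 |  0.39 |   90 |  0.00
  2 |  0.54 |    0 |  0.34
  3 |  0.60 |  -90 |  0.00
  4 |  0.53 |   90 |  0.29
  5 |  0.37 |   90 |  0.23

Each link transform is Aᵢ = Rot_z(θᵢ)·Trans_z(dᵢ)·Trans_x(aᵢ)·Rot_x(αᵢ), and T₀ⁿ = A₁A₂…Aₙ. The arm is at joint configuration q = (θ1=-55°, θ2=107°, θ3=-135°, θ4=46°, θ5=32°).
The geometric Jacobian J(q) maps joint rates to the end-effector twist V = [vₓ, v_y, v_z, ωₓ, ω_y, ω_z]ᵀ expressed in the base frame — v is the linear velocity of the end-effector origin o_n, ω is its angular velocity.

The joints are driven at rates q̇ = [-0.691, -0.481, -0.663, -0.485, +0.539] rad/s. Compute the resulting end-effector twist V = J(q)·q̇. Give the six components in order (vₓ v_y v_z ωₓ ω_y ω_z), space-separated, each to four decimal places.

-1.1285 -1.1486 -1.4684 0.6962 0.3475 -1.3013

o_n = [1.0363, -1.2931, 0.3110]
J₁: ẑ×o_n = [1.2931, 1.0363, -0.0000], ω = ẑ
J2: z=[-0.8192, -0.5736, 0.0000] o=[0.2237, -0.3195, 0.0000] → [-0.1784, 0.2548, 1.2637, -0.8192, -0.5736, 0.0000]
J3: z=[-0.8192, -0.5736, 0.0000] o=[-0.1454, -0.3852, 0.5164] → [0.1178, -0.1682, 1.4216, -0.8192, -0.5736, 0.0000]
J4: z=[0.2693, -0.3846, 0.8829] o=[0.1585, -0.8191, 0.2347] → [0.3892, 0.7545, 0.2099, 0.2693, -0.3846, 0.8829]
J5: z=[-0.2047, -0.9187, -0.3377] o=[0.7353, -0.9783, 0.3179] → [-0.1000, -0.1031, 0.3410, -0.2047, -0.9187, -0.3377]
V = J·q̇ = [-1.1285, -1.1486, -1.4684, 0.6962, 0.3475, -1.3013]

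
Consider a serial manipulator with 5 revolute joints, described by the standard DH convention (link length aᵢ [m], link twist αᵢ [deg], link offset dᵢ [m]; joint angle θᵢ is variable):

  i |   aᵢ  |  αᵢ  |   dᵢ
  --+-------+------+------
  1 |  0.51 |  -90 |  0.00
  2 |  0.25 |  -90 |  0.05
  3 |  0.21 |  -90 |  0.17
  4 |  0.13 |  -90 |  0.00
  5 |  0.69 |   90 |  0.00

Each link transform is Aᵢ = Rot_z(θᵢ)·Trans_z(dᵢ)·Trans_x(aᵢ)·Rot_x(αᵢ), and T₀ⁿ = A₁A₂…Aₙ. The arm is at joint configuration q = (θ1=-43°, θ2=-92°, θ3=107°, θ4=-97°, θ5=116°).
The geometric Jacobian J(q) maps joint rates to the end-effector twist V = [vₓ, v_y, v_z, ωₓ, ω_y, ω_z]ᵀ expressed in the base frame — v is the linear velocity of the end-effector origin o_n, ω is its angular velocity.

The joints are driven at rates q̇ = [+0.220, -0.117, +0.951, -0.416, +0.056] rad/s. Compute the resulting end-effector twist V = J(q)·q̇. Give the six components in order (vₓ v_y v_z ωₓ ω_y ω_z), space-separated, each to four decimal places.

o_n = [0.1121, -0.5862, 0.7750]
J₁: ẑ×o_n = [0.5862, 0.1121, -0.0000], ω = ẑ
J2: z=[0.6820, 0.7314, 0.0000] o=[0.3730, -0.3478, 0.0000] → [0.5668, -0.5286, 0.0283, 0.6820, 0.7314, 0.0000]
J3: z=[0.7309, -0.6816, 0.0349] o=[0.4007, -0.3053, 0.2498] → [-0.3481, -0.3939, -0.4020, 0.7309, -0.6816, 0.0349]
J4: z=[0.2238, 0.1911, -0.9557] o=[0.3896, -0.5695, 0.1944] → [0.0950, 0.1352, 0.0493, 0.2238, 0.1911, -0.9557]
J5: z=[-0.5509, -0.7842, -0.2858] o=[0.4941, -0.6463, 0.2036] → [-0.4309, 0.4240, -0.3326, -0.5509, -0.7842, -0.2858]
V = J·q̇ = [-0.3321, -0.3206, -0.4247, 0.4913, -0.8571, 0.6348]

-0.3321 -0.3206 -0.4247 0.4913 -0.8571 0.6348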